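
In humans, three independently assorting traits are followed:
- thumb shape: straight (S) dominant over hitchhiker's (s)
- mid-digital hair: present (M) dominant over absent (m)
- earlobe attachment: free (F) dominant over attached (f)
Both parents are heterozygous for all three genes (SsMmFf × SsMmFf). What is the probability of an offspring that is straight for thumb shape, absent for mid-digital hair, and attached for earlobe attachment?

Trihybrid cross: SsMmFf × SsMmFf
Each trait segregates independently with a 3:1 phenotypic ratio, so each gene contributes 3/4 (dominant) or 1/4 (recessive).
Target: straight (thumb shape), absent (mid-digital hair), attached (earlobe attachment)
Probability = product of independent per-trait probabilities
= 3/4 × 1/4 × 1/4 = 3/64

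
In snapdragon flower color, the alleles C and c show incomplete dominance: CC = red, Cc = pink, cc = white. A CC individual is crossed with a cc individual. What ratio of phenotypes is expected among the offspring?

Punnett square for CC × cc:
Offspring genotypes: 4 Cc
Phenotype counts: 4 pink
Ratio: all pink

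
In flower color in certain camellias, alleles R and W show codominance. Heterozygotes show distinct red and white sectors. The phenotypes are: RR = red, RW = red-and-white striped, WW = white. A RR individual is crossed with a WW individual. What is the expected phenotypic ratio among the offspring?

Punnett square for RR × WW:
Offspring genotypes: 4 RW
Phenotype counts: 4 red-and-white striped
Ratio: all red-and-white striped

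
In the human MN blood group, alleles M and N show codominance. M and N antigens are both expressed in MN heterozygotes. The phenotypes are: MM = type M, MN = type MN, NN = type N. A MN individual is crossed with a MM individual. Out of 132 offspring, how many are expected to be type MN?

Punnett square for MN × MM:
Offspring genotypes: 2 MM, 2 MN
Phenotype counts: 2 type M, 2 type MN
type MN: 2 out of 4 → fraction 1/2
Expected count = 1/2 × 132 = 66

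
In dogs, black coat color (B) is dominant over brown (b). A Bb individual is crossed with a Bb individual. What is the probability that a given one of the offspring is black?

Punnett square for Bb × Bb:
Offspring genotypes: 1 BB, 2 Bb, 1 bb
black: 3, brown: 1
black: 3 out of 4
Probability: 3/4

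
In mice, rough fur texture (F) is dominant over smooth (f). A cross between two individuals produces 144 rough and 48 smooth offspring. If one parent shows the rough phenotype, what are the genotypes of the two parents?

Observed offspring: 144 rough, 48 smooth
The observed ratio simplifies to 3:1. Smooth (ff) offspring appear, so each parent must contribute one f allele. The parent stated to show rough carries F, so it is Ff. The other parent is then either Ff or ff: Ff × ff would give a 1:1 split, whereas Ff × Ff gives 3:1 — matching the data. So both parents are heterozygous (Ff × Ff).
Parent genotypes: Ff × Ff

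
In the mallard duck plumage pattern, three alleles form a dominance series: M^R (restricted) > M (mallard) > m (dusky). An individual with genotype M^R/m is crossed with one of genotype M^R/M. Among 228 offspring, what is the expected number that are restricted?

Cross: M^R/m × M^R/M
Allele dominance: M^R > M > m
Offspring genotypes: 1 M^R/M^R, 1 M^R/M, 1 M^R/m, 1 M/m
Phenotype counts: 3 restricted, 1 mallard
restricted: 3 out of 4 → fraction 3/4
Expected count = 3/4 × 228 = 171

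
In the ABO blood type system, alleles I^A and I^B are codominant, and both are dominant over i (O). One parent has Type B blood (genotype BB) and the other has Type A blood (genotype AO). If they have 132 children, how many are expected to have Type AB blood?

Cross: BB × AO
Possible offspring genotypes: 2 AB, 2 BO
Blood type counts: 2 Type AB, 2 Type B
Probability of Type AB: 2/4 = 1/2
Expected count = 1/2 × 132 = 66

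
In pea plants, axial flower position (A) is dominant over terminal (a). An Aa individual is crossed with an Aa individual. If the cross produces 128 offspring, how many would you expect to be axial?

Punnett square for Aa × Aa:
Offspring genotypes: 1 AA, 2 Aa, 1 aa
axial: 3, terminal: 1
axial: 3 out of 4 → fraction 3/4
Expected count = 3/4 × 128 = 96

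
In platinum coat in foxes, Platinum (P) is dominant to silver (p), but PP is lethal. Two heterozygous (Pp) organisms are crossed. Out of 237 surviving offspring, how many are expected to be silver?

Cross: Pp × Pp
Punnett square offspring (before lethality): 1 PP, 2 Pp, 1 pp
The PP genotype is lethal (embryos die); surviving offspring: 2 Pp, 1 pp
silver: 1 out of 3 → fraction 1/3
Expected count = 1/3 × 237 = 79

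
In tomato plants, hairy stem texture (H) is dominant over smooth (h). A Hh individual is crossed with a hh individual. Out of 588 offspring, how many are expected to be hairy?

Punnett square for Hh × hh:
Offspring genotypes: 2 Hh, 2 hh
hairy: 2, smooth: 2
hairy: 2 out of 4 → fraction 1/2
Expected count = 1/2 × 588 = 294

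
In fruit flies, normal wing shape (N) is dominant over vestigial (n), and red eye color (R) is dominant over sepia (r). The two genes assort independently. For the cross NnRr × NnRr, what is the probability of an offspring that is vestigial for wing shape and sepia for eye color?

Dihybrid cross NnRr × NnRr — consider each gene separately:
wing shape: Nn × Nn → 1 NN, 2 Nn, 1 nn → 3 N_ : 1 nn (out of 4)
eye color: Rr × Rr → 1 RR, 2 Rr, 1 rr → 3 R_ : 1 rr (out of 4)
Looking for: vestigial (nn) and sepia (rr)
P(vestigial) = 1/4, P(sepia) = 1/4
P(both) = 1/4 × 1/4 = 1/16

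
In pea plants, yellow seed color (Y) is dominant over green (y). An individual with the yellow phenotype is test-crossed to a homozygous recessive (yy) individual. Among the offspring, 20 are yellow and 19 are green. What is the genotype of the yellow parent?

Test cross: ? × yy
Offspring: 20 yellow, 19 green — approximately 1:1.
A 1:1 ratio in a test cross indicates the unknown parent is heterozygous (Yy).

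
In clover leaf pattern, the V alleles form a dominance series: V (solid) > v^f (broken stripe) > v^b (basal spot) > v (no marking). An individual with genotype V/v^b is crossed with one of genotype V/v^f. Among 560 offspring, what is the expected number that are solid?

Cross: V/v^b × V/v^f
Allele dominance: V > v^f > v^b > v
Offspring genotypes: 1 V/V, 1 V/v^f, 1 V/v^b, 1 v^f/v^b
Phenotype counts: 3 solid, 1 broken stripe
solid: 3 out of 4 → fraction 3/4
Expected count = 3/4 × 560 = 420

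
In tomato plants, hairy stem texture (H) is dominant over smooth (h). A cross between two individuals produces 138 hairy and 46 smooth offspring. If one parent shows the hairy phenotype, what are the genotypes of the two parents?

Observed offspring: 138 hairy, 46 smooth
The observed ratio simplifies to 3:1. Smooth (hh) offspring appear, so each parent must contribute one h allele. The parent stated to show hairy carries H, so it is Hh. The other parent is then either Hh or hh: Hh × hh would give a 1:1 split, whereas Hh × Hh gives 3:1 — matching the data. So both parents are heterozygous (Hh × Hh).
Parent genotypes: Hh × Hh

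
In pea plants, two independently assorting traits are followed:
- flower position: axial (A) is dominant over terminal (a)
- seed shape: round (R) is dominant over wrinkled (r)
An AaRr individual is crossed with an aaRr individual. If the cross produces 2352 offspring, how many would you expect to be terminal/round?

Dihybrid cross AaRr × aaRr — consider each gene separately:
flower position: Aa × aa → 2 Aa, 2 aa → 2 A_ : 2 aa (out of 4)
seed shape: Rr × Rr → 1 RR, 2 Rr, 1 rr → 3 R_ : 1 rr (out of 4)
Combine (counts out of 4 × 4 = 16): axial/round (A_R_) = 2×3 = 6; axial/wrinkled (A_rr) = 2×1 = 2; terminal/round (aaR_) = 2×3 = 6; terminal/wrinkled (aarr) = 2×1 = 2
Phenotype counts (out of 16): 6 axial/round, 2 axial/wrinkled, 6 terminal/round, 2 terminal/wrinkled
terminal/round: 6 out of 16 → fraction 3/8
Expected count = 3/8 × 2352 = 882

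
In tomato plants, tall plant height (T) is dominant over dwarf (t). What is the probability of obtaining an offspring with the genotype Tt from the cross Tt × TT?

Punnett square for Tt × TT:
Offspring genotypes: 2 TT, 2 Tt
Total offspring: 4
Count with target: 2
Probability: 2/4 = 1/2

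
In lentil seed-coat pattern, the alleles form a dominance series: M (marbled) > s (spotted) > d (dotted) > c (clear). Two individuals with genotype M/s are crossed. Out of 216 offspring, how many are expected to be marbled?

Cross: M/s × M/s
Allele dominance: M > s > d > c
Offspring genotypes: 1 M/M, 2 M/s, 1 s/s
Phenotype counts: 3 marbled, 1 spotted
marbled: 3 out of 4 → fraction 3/4
Expected count = 3/4 × 216 = 162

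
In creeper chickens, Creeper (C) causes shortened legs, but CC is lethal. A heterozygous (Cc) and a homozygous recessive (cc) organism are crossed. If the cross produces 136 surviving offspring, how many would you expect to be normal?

Cross: Cc × cc
Punnett square offspring (before lethality): 2 Cc, 2 cc
No CC offspring are produced in this cross.
normal: 2 out of 4 → fraction 1/2
Expected count = 1/2 × 136 = 68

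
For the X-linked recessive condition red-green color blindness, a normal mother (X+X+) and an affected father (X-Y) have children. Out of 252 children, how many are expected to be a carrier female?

Cross: X+X+ × X-Y
Offspring: 2 X+X-, 2 X+Y
Probability of a carrier female: 2/4 = 1/2
Expected count = 1/2 × 252 = 126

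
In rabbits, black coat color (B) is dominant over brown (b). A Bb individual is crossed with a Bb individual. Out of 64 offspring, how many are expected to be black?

Punnett square for Bb × Bb:
Offspring genotypes: 1 BB, 2 Bb, 1 bb
black: 3, brown: 1
black: 3 out of 4 → fraction 3/4
Expected count = 3/4 × 64 = 48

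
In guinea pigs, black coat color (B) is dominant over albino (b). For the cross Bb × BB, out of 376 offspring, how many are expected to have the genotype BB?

Punnett square for Bb × BB:
Offspring genotypes: 2 BB, 2 Bb
Total offspring: 4
Count with target: 2
Probability: 2/4 = 1/2
Expected count = 1/2 × 376 = 188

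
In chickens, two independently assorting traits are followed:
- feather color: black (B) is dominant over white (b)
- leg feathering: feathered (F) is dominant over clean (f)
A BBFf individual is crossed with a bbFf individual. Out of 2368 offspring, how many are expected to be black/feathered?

Dihybrid cross BBFf × bbFf — consider each gene separately:
feather color: BB × bb → 4 Bb → 4 B_ (out of 4)
leg feathering: Ff × Ff → 1 FF, 2 Ff, 1 ff → 3 F_ : 1 ff (out of 4)
Combine (counts out of 4 × 4 = 16): black/feathered (B_F_) = 4×3 = 12; black/clean (B_ff) = 4×1 = 4
Phenotype counts (out of 16): 12 black/feathered, 4 black/clean
black/feathered: 12 out of 16 → fraction 3/4
Expected count = 3/4 × 2368 = 1776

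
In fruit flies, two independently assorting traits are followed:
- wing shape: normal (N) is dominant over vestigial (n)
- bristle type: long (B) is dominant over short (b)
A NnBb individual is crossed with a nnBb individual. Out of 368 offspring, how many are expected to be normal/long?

Dihybrid cross NnBb × nnBb — consider each gene separately:
wing shape: Nn × nn → 2 Nn, 2 nn → 2 N_ : 2 nn (out of 4)
bristle type: Bb × Bb → 1 BB, 2 Bb, 1 bb → 3 B_ : 1 bb (out of 4)
Combine (counts out of 4 × 4 = 16): normal/long (N_B_) = 2×3 = 6; normal/short (N_bb) = 2×1 = 2; vestigial/long (nnB_) = 2×3 = 6; vestigial/short (nnbb) = 2×1 = 2
Phenotype counts (out of 16): 6 normal/long, 2 normal/short, 6 vestigial/long, 2 vestigial/short
normal/long: 6 out of 16 → fraction 3/8
Expected count = 3/8 × 368 = 138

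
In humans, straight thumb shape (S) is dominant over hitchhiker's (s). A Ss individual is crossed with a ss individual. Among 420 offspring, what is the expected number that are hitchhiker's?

Punnett square for Ss × ss:
Offspring genotypes: 2 Ss, 2 ss
straight: 2, hitchhiker's: 2
hitchhiker's: 2 out of 4 → fraction 1/2
Expected count = 1/2 × 420 = 210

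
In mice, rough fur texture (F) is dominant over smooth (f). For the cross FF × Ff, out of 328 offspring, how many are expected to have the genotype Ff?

Punnett square for FF × Ff:
Offspring genotypes: 2 FF, 2 Ff
Total offspring: 4
Count with target: 2
Probability: 2/4 = 1/2
Expected count = 1/2 × 328 = 164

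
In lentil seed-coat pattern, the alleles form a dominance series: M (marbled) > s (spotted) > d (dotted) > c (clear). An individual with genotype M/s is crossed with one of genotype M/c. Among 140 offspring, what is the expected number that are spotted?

Cross: M/s × M/c
Allele dominance: M > s > d > c
Offspring genotypes: 1 M/M, 1 M/c, 1 M/s, 1 s/c
Phenotype counts: 3 marbled, 1 spotted
spotted: 1 out of 4 → fraction 1/4
Expected count = 1/4 × 140 = 35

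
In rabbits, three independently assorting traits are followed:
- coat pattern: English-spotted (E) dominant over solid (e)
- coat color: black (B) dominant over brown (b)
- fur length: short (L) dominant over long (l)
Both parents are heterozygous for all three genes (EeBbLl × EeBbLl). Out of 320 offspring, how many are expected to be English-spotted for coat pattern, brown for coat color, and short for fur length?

Trihybrid cross: EeBbLl × EeBbLl
Each trait segregates independently with a 3:1 phenotypic ratio, so each gene contributes 3/4 (dominant) or 1/4 (recessive).
Target: English-spotted (coat pattern), brown (coat color), short (fur length)
Probability = product of independent per-trait probabilities
= 3/4 × 1/4 × 3/4 = 9/64
Expected count = 9/64 × 320 = 45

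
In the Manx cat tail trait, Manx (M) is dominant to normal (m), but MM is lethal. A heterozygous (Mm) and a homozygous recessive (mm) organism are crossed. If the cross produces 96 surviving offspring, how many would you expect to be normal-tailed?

Cross: Mm × mm
Punnett square offspring (before lethality): 2 Mm, 2 mm
No MM offspring are produced in this cross.
normal-tailed: 2 out of 4 → fraction 1/2
Expected count = 1/2 × 96 = 48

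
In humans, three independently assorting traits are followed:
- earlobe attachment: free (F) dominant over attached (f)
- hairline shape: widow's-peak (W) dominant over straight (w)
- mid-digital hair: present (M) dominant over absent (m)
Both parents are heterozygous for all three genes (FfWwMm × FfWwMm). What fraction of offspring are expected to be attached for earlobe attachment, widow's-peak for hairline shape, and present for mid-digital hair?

Trihybrid cross: FfWwMm × FfWwMm
Each trait segregates independently with a 3:1 phenotypic ratio, so each gene contributes 3/4 (dominant) or 1/4 (recessive).
Target: attached (earlobe attachment), widow's-peak (hairline shape), present (mid-digital hair)
Probability = product of independent per-trait probabilities
= 1/4 × 3/4 × 3/4 = 9/64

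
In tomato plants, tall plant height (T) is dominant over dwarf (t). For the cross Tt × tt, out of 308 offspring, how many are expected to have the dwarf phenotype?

Punnett square for Tt × tt:
Offspring genotypes: 2 Tt, 2 tt
Total offspring: 4
Count with target: 2
Probability: 2/4 = 1/2
Expected count = 1/2 × 308 = 154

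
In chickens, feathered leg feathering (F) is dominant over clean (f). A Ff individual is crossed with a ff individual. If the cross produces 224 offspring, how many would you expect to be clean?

Punnett square for Ff × ff:
Offspring genotypes: 2 Ff, 2 ff
feathered: 2, clean: 2
clean: 2 out of 4 → fraction 1/2
Expected count = 1/2 × 224 = 112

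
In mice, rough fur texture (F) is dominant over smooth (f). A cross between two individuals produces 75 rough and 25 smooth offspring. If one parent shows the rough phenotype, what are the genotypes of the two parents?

Observed offspring: 75 rough, 25 smooth
The observed ratio simplifies to 3:1. Smooth (ff) offspring appear, so each parent must contribute one f allele. The parent stated to show rough carries F, so it is Ff. The other parent is then either Ff or ff: Ff × ff would give a 1:1 split, whereas Ff × Ff gives 3:1 — matching the data. So both parents are heterozygous (Ff × Ff).
Parent genotypes: Ff × Ff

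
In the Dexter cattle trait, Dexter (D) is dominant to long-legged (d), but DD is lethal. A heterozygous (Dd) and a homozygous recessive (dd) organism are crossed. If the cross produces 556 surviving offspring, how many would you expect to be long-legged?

Cross: Dd × dd
Punnett square offspring (before lethality): 2 Dd, 2 dd
No DD offspring are produced in this cross.
long-legged: 2 out of 4 → fraction 1/2
Expected count = 1/2 × 556 = 278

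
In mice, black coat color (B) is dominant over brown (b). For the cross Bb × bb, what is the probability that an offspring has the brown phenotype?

Punnett square for Bb × bb:
Offspring genotypes: 2 Bb, 2 bb
Total offspring: 4
Count with target: 2
Probability: 2/4 = 1/2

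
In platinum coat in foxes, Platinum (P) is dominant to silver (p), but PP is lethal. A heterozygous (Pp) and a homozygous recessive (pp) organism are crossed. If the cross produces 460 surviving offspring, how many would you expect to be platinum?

Cross: Pp × pp
Punnett square offspring (before lethality): 2 Pp, 2 pp
No PP offspring are produced in this cross.
platinum: 2 out of 4 → fraction 1/2
Expected count = 1/2 × 460 = 230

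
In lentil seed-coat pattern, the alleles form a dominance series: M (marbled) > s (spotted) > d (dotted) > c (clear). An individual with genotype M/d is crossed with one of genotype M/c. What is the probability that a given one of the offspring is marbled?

Cross: M/d × M/c
Allele dominance: M > s > d > c
Offspring genotypes: 1 M/M, 1 M/c, 1 M/d, 1 d/c
Phenotype counts: 3 marbled, 1 dotted
marbled: 3 out of 4
Probability: 3/4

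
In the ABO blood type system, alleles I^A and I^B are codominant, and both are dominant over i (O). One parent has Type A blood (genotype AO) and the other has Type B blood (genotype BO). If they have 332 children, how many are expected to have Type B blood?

Cross: AO × BO
Possible offspring genotypes: 1 AB, 1 AO, 1 BO, 1 OO
Blood type counts: 1 Type AB, 1 Type A, 1 Type B, 1 Type O
Probability of Type B: 1/4
Expected count = 1/4 × 332 = 83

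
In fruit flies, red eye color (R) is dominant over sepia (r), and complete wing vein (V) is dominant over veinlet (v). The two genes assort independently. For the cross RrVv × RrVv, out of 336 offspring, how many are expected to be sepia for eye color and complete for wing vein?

Dihybrid cross RrVv × RrVv — consider each gene separately:
eye color: Rr × Rr → 1 RR, 2 Rr, 1 rr → 3 R_ : 1 rr (out of 4)
wing vein: Vv × Vv → 1 VV, 2 Vv, 1 vv → 3 V_ : 1 vv (out of 4)
Looking for: sepia (rr) and complete (V_)
P(sepia) = 1/4, P(complete) = 3/4
P(both) = 1/4 × 3/4 = 3/16
Expected count = 3/16 × 336 = 63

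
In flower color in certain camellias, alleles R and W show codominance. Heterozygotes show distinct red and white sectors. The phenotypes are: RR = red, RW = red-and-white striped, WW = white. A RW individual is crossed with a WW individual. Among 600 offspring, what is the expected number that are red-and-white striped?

Punnett square for RW × WW:
Offspring genotypes: 2 RW, 2 WW
Phenotype counts: 2 red-and-white striped, 2 white
red-and-white striped: 2 out of 4 → fraction 1/2
Expected count = 1/2 × 600 = 300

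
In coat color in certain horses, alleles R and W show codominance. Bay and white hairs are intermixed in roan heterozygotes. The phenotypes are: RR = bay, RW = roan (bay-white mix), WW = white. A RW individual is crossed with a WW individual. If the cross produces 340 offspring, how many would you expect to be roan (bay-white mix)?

Punnett square for RW × WW:
Offspring genotypes: 2 RW, 2 WW
Phenotype counts: 2 roan (bay-white mix), 2 white
roan (bay-white mix): 2 out of 4 → fraction 1/2
Expected count = 1/2 × 340 = 170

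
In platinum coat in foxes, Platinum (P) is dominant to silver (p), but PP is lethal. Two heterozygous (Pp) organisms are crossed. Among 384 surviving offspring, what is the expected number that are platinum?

Cross: Pp × Pp
Punnett square offspring (before lethality): 1 PP, 2 Pp, 1 pp
The PP genotype is lethal (embryos die); surviving offspring: 2 Pp, 1 pp
platinum: 2 out of 3 → fraction 2/3
Expected count = 2/3 × 384 = 256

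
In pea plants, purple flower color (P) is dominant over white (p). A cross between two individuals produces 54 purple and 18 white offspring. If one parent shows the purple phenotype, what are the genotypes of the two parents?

Observed offspring: 54 purple, 18 white
The observed ratio simplifies to 3:1. White (pp) offspring appear, so each parent must contribute one p allele. The parent stated to show purple carries P, so it is Pp. The other parent is then either Pp or pp: Pp × pp would give a 1:1 split, whereas Pp × Pp gives 3:1 — matching the data. So both parents are heterozygous (Pp × Pp).
Parent genotypes: Pp × Pp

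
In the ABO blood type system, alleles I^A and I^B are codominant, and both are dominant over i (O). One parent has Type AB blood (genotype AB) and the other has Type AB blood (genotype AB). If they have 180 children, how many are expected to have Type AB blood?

Cross: AB × AB
Possible offspring genotypes: 1 AA, 2 AB, 1 BB
Blood type counts: 1 Type A, 2 Type AB, 1 Type B
Probability of Type AB: 2/4 = 1/2
Expected count = 1/2 × 180 = 90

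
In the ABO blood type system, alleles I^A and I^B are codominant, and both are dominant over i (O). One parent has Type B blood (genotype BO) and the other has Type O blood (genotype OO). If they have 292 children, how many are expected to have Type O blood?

Cross: BO × OO
Possible offspring genotypes: 2 BO, 2 OO
Blood type counts: 2 Type B, 2 Type O
Probability of Type O: 2/4 = 1/2
Expected count = 1/2 × 292 = 146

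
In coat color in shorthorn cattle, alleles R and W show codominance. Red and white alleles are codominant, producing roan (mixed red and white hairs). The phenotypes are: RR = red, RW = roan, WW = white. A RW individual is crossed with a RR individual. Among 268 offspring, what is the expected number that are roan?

Punnett square for RW × RR:
Offspring genotypes: 2 RR, 2 RW
Phenotype counts: 2 red, 2 roan
roan: 2 out of 4 → fraction 1/2
Expected count = 1/2 × 268 = 134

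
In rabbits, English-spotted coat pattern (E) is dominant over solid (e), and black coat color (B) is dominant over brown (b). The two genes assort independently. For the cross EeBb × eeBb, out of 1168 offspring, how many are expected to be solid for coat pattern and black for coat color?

Dihybrid cross EeBb × eeBb — consider each gene separately:
coat pattern: Ee × ee → 2 Ee, 2 ee → 2 E_ : 2 ee (out of 4)
coat color: Bb × Bb → 1 BB, 2 Bb, 1 bb → 3 B_ : 1 bb (out of 4)
Looking for: solid (ee) and black (B_)
P(solid) = 2/4, P(black) = 3/4
P(both) = 2/4 × 3/4 = 6/16 = 3/8
Expected count = 3/8 × 1168 = 438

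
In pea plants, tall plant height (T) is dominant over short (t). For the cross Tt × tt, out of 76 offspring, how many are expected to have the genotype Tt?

Punnett square for Tt × tt:
Offspring genotypes: 2 Tt, 2 tt
Total offspring: 4
Count with target: 2
Probability: 2/4 = 1/2
Expected count = 1/2 × 76 = 38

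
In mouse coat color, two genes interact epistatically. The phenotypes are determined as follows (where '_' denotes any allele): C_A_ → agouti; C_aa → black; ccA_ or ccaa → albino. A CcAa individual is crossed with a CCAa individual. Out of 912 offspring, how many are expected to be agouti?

Cross: CcAa × CCAa — consider each gene separately:
C gene: Cc × CC → 2 CC, 2 Cc → 4 C_ (out of 4)
A gene: Aa × Aa → 1 AA, 2 Aa, 1 aa → 3 A_ : 1 aa (out of 4)
Genotype classes (out of 4 × 4 = 16): C_A_ = 4×3 = 12; C_aa = 4×1 = 4
Apply the phenotype rules: C_A_ (12) → agouti; C_aa (4) → black
Phenotype counts (out of 16): 12 agouti, 4 black
agouti: 12 out of 16 → fraction 3/4
Expected count = 3/4 × 912 = 684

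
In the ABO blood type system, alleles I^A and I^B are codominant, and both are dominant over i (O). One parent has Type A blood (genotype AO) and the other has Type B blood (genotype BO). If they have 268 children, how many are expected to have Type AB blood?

Cross: AO × BO
Possible offspring genotypes: 1 AB, 1 AO, 1 BO, 1 OO
Blood type counts: 1 Type AB, 1 Type A, 1 Type B, 1 Type O
Probability of Type AB: 1/4
Expected count = 1/4 × 268 = 67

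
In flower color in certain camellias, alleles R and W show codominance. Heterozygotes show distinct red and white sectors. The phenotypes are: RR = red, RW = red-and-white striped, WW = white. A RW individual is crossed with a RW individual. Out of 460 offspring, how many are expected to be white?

Punnett square for RW × RW:
Offspring genotypes: 1 RR, 2 RW, 1 WW
Phenotype counts: 1 red, 2 red-and-white striped, 1 white
white: 1 out of 4 → fraction 1/4
Expected count = 1/4 × 460 = 115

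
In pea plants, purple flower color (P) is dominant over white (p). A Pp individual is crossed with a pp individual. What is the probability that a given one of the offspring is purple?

Punnett square for Pp × pp:
Offspring genotypes: 2 Pp, 2 pp
purple: 2, white: 2
purple: 2 out of 4
Probability: 2/4 = 1/2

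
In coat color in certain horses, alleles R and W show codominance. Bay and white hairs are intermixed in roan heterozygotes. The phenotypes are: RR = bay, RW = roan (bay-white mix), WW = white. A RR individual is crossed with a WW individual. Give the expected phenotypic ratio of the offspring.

Punnett square for RR × WW:
Offspring genotypes: 4 RW
Phenotype counts: 4 roan (bay-white mix)
Ratio: all roan (bay-white mix)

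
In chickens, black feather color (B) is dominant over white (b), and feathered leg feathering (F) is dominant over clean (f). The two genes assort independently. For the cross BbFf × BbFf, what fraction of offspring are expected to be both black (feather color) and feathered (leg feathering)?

Dihybrid cross BbFf × BbFf — consider each gene separately:
feather color: Bb × Bb → 1 BB, 2 Bb, 1 bb → 3 B_ : 1 bb (out of 4)
leg feathering: Ff × Ff → 1 FF, 2 Ff, 1 ff → 3 F_ : 1 ff (out of 4)
Looking for: black (B_) and feathered (F_)
P(black) = 3/4, P(feathered) = 3/4
P(both) = 3/4 × 3/4 = 9/16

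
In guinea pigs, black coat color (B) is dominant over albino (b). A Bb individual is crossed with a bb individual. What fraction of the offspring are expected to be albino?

Punnett square for Bb × bb:
Offspring genotypes: 2 Bb, 2 bb
black: 2, albino: 2
albino: 2 out of 4
Probability: 2/4 = 1/2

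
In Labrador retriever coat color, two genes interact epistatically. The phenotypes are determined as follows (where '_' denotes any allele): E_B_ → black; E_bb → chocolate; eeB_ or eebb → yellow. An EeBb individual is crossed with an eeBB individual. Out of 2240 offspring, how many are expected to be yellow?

Cross: EeBb × eeBB — consider each gene separately:
E gene: Ee × ee → 2 Ee, 2 ee → 2 E_ : 2 ee (out of 4)
B gene: Bb × BB → 2 BB, 2 Bb → 4 B_ (out of 4)
Genotype classes (out of 4 × 4 = 16): E_B_ = 2×4 = 8; eeB_ = 2×4 = 8
Apply the phenotype rules: E_B_ (8) → black; eeB_ (8) → yellow
Phenotype counts (out of 16): 8 black, 8 yellow
yellow: 8 out of 16 → fraction 1/2
Expected count = 1/2 × 2240 = 1120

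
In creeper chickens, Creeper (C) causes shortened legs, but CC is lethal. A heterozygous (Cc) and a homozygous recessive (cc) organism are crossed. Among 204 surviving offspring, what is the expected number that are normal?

Cross: Cc × cc
Punnett square offspring (before lethality): 2 Cc, 2 cc
No CC offspring are produced in this cross.
normal: 2 out of 4 → fraction 1/2
Expected count = 1/2 × 204 = 102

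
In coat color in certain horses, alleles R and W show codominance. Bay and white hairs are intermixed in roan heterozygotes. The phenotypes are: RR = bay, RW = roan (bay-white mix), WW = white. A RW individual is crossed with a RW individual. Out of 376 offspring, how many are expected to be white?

Punnett square for RW × RW:
Offspring genotypes: 1 RR, 2 RW, 1 WW
Phenotype counts: 1 bay, 2 roan (bay-white mix), 1 white
white: 1 out of 4 → fraction 1/4
Expected count = 1/4 × 376 = 94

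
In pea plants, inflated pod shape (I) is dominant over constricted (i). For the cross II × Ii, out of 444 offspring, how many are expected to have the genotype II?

Punnett square for II × Ii:
Offspring genotypes: 2 II, 2 Ii
Total offspring: 4
Count with target: 2
Probability: 2/4 = 1/2
Expected count = 1/2 × 444 = 222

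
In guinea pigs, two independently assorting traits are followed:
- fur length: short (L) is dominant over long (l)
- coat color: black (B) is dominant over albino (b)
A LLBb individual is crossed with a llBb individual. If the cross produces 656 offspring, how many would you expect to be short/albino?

Dihybrid cross LLBb × llBb — consider each gene separately:
fur length: LL × ll → 4 Ll → 4 L_ (out of 4)
coat color: Bb × Bb → 1 BB, 2 Bb, 1 bb → 3 B_ : 1 bb (out of 4)
Combine (counts out of 4 × 4 = 16): short/black (L_B_) = 4×3 = 12; short/albino (L_bb) = 4×1 = 4
Phenotype counts (out of 16): 12 short/black, 4 short/albino
short/albino: 4 out of 16 → fraction 1/4
Expected count = 1/4 × 656 = 164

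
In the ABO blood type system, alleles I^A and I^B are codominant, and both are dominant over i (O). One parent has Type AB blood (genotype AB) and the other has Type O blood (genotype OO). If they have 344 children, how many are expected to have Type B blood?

Cross: AB × OO
Possible offspring genotypes: 2 AO, 2 BO
Blood type counts: 2 Type A, 2 Type B
Probability of Type B: 2/4 = 1/2
Expected count = 1/2 × 344 = 172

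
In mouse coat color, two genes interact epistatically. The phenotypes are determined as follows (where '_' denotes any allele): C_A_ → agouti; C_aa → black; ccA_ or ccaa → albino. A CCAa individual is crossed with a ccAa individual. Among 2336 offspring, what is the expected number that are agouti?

Cross: CCAa × ccAa — consider each gene separately:
C gene: CC × cc → 4 Cc → 4 C_ (out of 4)
A gene: Aa × Aa → 1 AA, 2 Aa, 1 aa → 3 A_ : 1 aa (out of 4)
Genotype classes (out of 4 × 4 = 16): C_A_ = 4×3 = 12; C_aa = 4×1 = 4
Apply the phenotype rules: C_A_ (12) → agouti; C_aa (4) → black
Phenotype counts (out of 16): 12 agouti, 4 black
agouti: 12 out of 16 → fraction 3/4
Expected count = 3/4 × 2336 = 1752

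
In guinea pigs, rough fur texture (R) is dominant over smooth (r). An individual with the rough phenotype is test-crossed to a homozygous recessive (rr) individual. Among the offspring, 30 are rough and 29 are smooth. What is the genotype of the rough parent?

Test cross: ? × rr
Offspring: 30 rough, 29 smooth — approximately 1:1.
A 1:1 ratio in a test cross indicates the unknown parent is heterozygous (Rr).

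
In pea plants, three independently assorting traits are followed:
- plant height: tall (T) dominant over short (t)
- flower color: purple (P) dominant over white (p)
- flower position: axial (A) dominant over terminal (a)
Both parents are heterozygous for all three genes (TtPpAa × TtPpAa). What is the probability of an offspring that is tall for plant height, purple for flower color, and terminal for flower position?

Trihybrid cross: TtPpAa × TtPpAa
Each trait segregates independently with a 3:1 phenotypic ratio, so each gene contributes 3/4 (dominant) or 1/4 (recessive).
Target: tall (plant height), purple (flower color), terminal (flower position)
Probability = product of independent per-trait probabilities
= 3/4 × 3/4 × 1/4 = 9/64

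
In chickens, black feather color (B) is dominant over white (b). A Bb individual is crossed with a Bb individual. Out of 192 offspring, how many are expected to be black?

Punnett square for Bb × Bb:
Offspring genotypes: 1 BB, 2 Bb, 1 bb
black: 3, white: 1
black: 3 out of 4 → fraction 3/4
Expected count = 3/4 × 192 = 144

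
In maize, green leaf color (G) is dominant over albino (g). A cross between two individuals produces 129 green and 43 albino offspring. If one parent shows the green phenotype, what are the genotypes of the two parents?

Observed offspring: 129 green, 43 albino
The observed ratio simplifies to 3:1. Albino (gg) offspring appear, so each parent must contribute one g allele. The parent stated to show green carries G, so it is Gg. The other parent is then either Gg or gg: Gg × gg would give a 1:1 split, whereas Gg × Gg gives 3:1 — matching the data. So both parents are heterozygous (Gg × Gg).
Parent genotypes: Gg × Gg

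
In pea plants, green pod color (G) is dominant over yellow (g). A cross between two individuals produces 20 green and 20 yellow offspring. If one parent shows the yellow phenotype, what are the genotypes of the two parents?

Observed offspring: 20 green, 20 yellow
The observed ratio simplifies to 1:1. One parent shows yellow, so its genotype must be gg. A 1:1 offspring split requires the other parent to be heterozygous (Gg).
Parent genotypes: gg × Gg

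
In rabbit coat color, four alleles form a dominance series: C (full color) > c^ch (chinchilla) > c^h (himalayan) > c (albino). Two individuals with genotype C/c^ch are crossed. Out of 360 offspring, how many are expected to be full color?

Cross: C/c^ch × C/c^ch
Allele dominance: C > c^ch > c^h > c
Offspring genotypes: 1 C/C, 2 C/c^ch, 1 c^ch/c^ch
Phenotype counts: 3 full color, 1 chinchilla
full color: 3 out of 4 → fraction 3/4
Expected count = 3/4 × 360 = 270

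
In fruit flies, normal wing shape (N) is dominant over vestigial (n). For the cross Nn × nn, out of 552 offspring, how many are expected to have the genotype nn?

Punnett square for Nn × nn:
Offspring genotypes: 2 Nn, 2 nn
Total offspring: 4
Count with target: 2
Probability: 2/4 = 1/2
Expected count = 1/2 × 552 = 276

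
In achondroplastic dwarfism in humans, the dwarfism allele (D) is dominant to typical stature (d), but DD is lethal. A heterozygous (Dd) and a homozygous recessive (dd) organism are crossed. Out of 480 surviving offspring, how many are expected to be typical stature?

Cross: Dd × dd
Punnett square offspring (before lethality): 2 Dd, 2 dd
No DD offspring are produced in this cross.
typical stature: 2 out of 4 → fraction 1/2
Expected count = 1/2 × 480 = 240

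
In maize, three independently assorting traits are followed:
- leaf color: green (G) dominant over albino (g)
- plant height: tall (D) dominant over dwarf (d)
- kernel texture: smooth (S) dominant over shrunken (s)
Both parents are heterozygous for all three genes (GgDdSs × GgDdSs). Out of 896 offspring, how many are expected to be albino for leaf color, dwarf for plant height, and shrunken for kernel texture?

Trihybrid cross: GgDdSs × GgDdSs
Each trait segregates independently with a 3:1 phenotypic ratio, so each gene contributes 3/4 (dominant) or 1/4 (recessive).
Target: albino (leaf color), dwarf (plant height), shrunken (kernel texture)
Probability = product of independent per-trait probabilities
= 1/4 × 1/4 × 1/4 = 1/64
Expected count = 1/64 × 896 = 14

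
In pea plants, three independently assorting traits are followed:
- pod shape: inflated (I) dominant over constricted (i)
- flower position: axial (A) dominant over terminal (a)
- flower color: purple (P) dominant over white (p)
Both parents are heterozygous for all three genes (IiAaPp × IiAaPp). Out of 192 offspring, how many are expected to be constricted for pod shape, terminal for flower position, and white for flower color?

Trihybrid cross: IiAaPp × IiAaPp
Each trait segregates independently with a 3:1 phenotypic ratio, so each gene contributes 3/4 (dominant) or 1/4 (recessive).
Target: constricted (pod shape), terminal (flower position), white (flower color)
Probability = product of independent per-trait probabilities
= 1/4 × 1/4 × 1/4 = 1/64
Expected count = 1/64 × 192 = 3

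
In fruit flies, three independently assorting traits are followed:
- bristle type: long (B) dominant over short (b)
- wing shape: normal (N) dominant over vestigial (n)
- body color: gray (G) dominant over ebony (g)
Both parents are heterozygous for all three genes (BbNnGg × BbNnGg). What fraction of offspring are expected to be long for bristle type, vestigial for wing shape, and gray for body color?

Trihybrid cross: BbNnGg × BbNnGg
Each trait segregates independently with a 3:1 phenotypic ratio, so each gene contributes 3/4 (dominant) or 1/4 (recessive).
Target: long (bristle type), vestigial (wing shape), gray (body color)
Probability = product of independent per-trait probabilities
= 3/4 × 1/4 × 3/4 = 9/64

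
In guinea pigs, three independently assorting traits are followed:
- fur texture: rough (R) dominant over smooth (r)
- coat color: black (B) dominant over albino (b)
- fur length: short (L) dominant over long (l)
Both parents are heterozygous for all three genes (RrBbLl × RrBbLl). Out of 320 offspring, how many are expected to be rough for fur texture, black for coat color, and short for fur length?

Trihybrid cross: RrBbLl × RrBbLl
Each trait segregates independently with a 3:1 phenotypic ratio, so each gene contributes 3/4 (dominant) or 1/4 (recessive).
Target: rough (fur texture), black (coat color), short (fur length)
Probability = product of independent per-trait probabilities
= 3/4 × 3/4 × 3/4 = 27/64
Expected count = 27/64 × 320 = 135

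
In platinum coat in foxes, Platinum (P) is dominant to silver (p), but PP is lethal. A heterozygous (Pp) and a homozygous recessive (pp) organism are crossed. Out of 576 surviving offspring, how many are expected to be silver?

Cross: Pp × pp
Punnett square offspring (before lethality): 2 Pp, 2 pp
No PP offspring are produced in this cross.
silver: 2 out of 4 → fraction 1/2
Expected count = 1/2 × 576 = 288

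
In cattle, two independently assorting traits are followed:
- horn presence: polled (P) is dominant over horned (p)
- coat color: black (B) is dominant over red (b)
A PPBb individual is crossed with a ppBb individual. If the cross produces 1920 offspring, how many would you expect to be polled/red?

Dihybrid cross PPBb × ppBb — consider each gene separately:
horn presence: PP × pp → 4 Pp → 4 P_ (out of 4)
coat color: Bb × Bb → 1 BB, 2 Bb, 1 bb → 3 B_ : 1 bb (out of 4)
Combine (counts out of 4 × 4 = 16): polled/black (P_B_) = 4×3 = 12; polled/red (P_bb) = 4×1 = 4
Phenotype counts (out of 16): 12 polled/black, 4 polled/red
polled/red: 4 out of 16 → fraction 1/4
Expected count = 1/4 × 1920 = 480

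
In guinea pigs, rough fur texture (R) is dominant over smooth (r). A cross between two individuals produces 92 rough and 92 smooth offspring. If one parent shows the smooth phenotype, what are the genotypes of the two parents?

Observed offspring: 92 rough, 92 smooth
The observed ratio simplifies to 1:1. One parent shows smooth, so its genotype must be rr. A 1:1 offspring split requires the other parent to be heterozygous (Rr).
Parent genotypes: rr × Rr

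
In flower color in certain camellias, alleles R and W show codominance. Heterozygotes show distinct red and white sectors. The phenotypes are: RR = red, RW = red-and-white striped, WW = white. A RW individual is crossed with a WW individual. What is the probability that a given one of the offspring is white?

Punnett square for RW × WW:
Offspring genotypes: 2 RW, 2 WW
Phenotype counts: 2 red-and-white striped, 2 white
white: 2 out of 4
Probability: 2/4 = 1/2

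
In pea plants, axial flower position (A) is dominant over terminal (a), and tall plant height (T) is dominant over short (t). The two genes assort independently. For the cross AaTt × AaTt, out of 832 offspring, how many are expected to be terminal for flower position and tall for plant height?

Dihybrid cross AaTt × AaTt — consider each gene separately:
flower position: Aa × Aa → 1 AA, 2 Aa, 1 aa → 3 A_ : 1 aa (out of 4)
plant height: Tt × Tt → 1 TT, 2 Tt, 1 tt → 3 T_ : 1 tt (out of 4)
Looking for: terminal (aa) and tall (T_)
P(terminal) = 1/4, P(tall) = 3/4
P(both) = 1/4 × 3/4 = 3/16
Expected count = 3/16 × 832 = 156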